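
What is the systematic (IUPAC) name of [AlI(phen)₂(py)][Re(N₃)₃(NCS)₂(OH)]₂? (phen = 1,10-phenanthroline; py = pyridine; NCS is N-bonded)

iodobis(1,10-phenanthroline)(pyridine)aluminium(III) triazidohydroxodiisothiocyanatorhenate(V)

Aluminium is always +3 in its complexes; the cation's ligand charges sum to -1, so the complex cation is 2+.
With 2 anions per cation, each anion must be 2/2 = 1−.
Anion: ligand charges sum to -6; for the ion to be 1−, Re = +5.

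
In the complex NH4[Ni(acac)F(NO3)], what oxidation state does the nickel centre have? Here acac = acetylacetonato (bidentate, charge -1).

1 ammonium outside the brackets (+1 each) → the complex ion is 1−.
Ligand charges: 1×NO3 = -1; 1×F = -1; 1×acac = -1; sum -3.
Ni + (-3) = 1− ⇒ Ni is +2.

+2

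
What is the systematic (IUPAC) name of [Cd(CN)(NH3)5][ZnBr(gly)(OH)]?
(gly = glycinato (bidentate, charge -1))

pentaamminecyanocadmium(II) bromo(glycinato)hydroxozincate(II)

Zinc is always +2 in its complexes; the anion's ligand charges sum to -3, so the complex anion is 1−.
A 1:1 salt means the cation carries the equal and opposite charge, 1+.
Cation: ligand charges sum to -1; for the ion to be 1+, Cd = +2.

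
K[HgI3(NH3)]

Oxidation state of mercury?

+2

1 potassium outside the brackets (+1 each) → the complex ion is 1−.
Ligand charges: 1×NH3 neutral; 3×I = -3; sum -3.
Hg + (-3) = 1− ⇒ Hg is +2.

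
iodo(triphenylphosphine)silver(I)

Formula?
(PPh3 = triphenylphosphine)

Ligands: 1 iodo (I, -1), 1 triphenylphosphine (PPh3, neutral). Ligand charge sum = -1.
With Ag in oxidation state +1, the complex ion is [Ag...].

[AgI(PPh3)]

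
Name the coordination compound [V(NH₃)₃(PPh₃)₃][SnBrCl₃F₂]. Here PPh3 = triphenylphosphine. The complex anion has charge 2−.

The complex anion is given as 2−; its ligand charges sum to -6, so Sn = +4.
A 1:1 salt means the cation carries the equal and opposite charge, 2+.
Cation: ligand charges sum to 0; for the ion to be 2+, V = +2.

triamminetris(triphenylphosphine)vanadium(II) bromotrichlorodifluorostannate(IV)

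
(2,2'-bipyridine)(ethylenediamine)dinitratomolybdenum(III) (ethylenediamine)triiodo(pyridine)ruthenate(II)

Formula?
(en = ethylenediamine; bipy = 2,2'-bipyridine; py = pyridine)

Cation [Mo…]: ligand charges -2, Mo(III) ⇒ ion charge 1+.
Anion [Ru…]: ligand charges -3, Ru(II) ⇒ ion charge 1−.

[Mo(bipy)(en)(NO3)2][Ru(en)I3(py)]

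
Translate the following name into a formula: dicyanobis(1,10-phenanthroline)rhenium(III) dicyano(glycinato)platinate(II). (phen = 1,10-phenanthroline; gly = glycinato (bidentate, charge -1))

[Re(CN)2(phen)2][Pt(CN)2(gly)]

Cation [Re…]: ligand charges -2, Re(III) ⇒ ion charge 1+.
Anion [Pt…]: ligand charges -3, Pt(II) ⇒ ion charge 1−.
One 1+ cation balances one 1− anion.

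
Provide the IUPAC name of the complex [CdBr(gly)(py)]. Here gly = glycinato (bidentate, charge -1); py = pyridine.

bromo(glycinato)(pyridine)cadmium(II)

There is no counter-ion, so the complex is neutral overall.
Ligand charges: 1×glycinato (-1 each), 1×pyridine (neutral), 1×bromo (-1 each); total -2. So Cd + (-2) = 0, giving Cd = +2.
Ligands are named alphabetically: bromo before glycinato before pyridine.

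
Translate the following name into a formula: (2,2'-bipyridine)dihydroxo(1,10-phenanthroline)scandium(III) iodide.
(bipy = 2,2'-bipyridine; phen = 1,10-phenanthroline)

Ligands: 2 hydroxo (OH, -1), 1 2,2'-bipyridine (bipy, neutral), 1 1,10-phenanthroline (phen, neutral). Ligand charge sum = -2.
With Sc in oxidation state +3, the complex ion is [Sc...]^1+.
Charge balance with iodide (-1) requires 1 complex ion per 1 iodide.

[Sc(bipy)(OH)2(phen)]I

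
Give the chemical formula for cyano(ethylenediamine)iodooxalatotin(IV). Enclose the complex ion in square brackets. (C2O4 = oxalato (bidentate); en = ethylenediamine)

Ligands: 1 oxalato (C2O4, -2), 1 iodo (I, -1), 1 ethylenediamine (en, neutral), 1 cyano (CN, -1). Ligand charge sum = -4.
With Sn in oxidation state +4, the complex ion is [Sn...].

[Sn(C2O4)(CN)(en)I]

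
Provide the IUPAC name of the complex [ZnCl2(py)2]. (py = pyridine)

There is no counter-ion, so the complex is neutral overall.
Ligand charges: 2×pyridine (neutral), 2×chloro (-1 each); total -2. So Zn + (-2) = 0, giving Zn = +2.
Ligands are named alphabetically: chloro before pyridine.

dichlorobis(pyridine)zinc(II)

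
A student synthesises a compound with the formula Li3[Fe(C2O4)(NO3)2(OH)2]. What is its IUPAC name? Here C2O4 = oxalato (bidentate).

The 3 lithium counter-ions carry a total charge of +3, so each complex ion is 3−.
Ligand charges: 2×hydroxo (-1 each), 1×oxalato (-2 each), 2×nitrato (-1 each); total -6. So Fe + (-6) = 3−, giving Fe = +3.
The complex ion is anionic, so iron takes the -ate form ferrate(III).

lithium dihydroxodinitratooxalatoferrate(III)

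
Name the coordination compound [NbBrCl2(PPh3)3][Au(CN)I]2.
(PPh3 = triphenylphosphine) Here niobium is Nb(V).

bromodichlorotris(triphenylphosphine)niobium(V) cyanoiodoaurate(I)

Both ions are complex: the cation is named first with the plain metal name, the anion second with the -ate form; each ion's ligands are alphabetised independently.
Nb is given as +5; the cation's ligand charges sum to -3, so the complex cation is 2+.
With 2 anions per cation, each anion must be 2/2 = 1−.
Anion: ligand charges sum to -2; for the ion to be 1−, Au = +1.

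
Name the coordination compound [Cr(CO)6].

hexacarbonylchromium(0)

There is no counter-ion, so the complex is neutral overall.
Ligand charges: 6×carbonyl (neutral); total 0. So Cr + (0) = 0, giving Cr = 0.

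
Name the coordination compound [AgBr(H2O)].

There is no counter-ion, so the complex is neutral overall.
Ligand charges: 1×aqua (neutral), 1×bromo (-1 each); total -1. So Ag + (-1) = 0, giving Ag = +1.
Ligands are named alphabetically: aqua before bromo.

aquabromosilver(I)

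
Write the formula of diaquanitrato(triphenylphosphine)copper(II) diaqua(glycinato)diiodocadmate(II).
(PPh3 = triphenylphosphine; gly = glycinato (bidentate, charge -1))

[Cu(H2O)2(NO3)(PPh3)][Cd(gly)(H2O)2I2]

Cation [Cu…]: ligand charges -1, Cu(II) ⇒ ion charge 1+.
Anion [Cd…]: ligand charges -3, Cd(II) ⇒ ion charge 1−.
One 1+ cation balances one 1− anion.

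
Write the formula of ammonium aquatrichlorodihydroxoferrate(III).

(NH4)2[FeCl3(H2O)(OH)2]

Ligands: 2 hydroxo (OH, -1), 3 chloro (Cl, -1), 1 aqua (H2O, neutral). Ligand charge sum = -5.
With Fe in oxidation state +3, the complex ion is [Fe...]^2−.
Charge balance with ammonium (+1) requires 1 complex ion per 2 ammonium.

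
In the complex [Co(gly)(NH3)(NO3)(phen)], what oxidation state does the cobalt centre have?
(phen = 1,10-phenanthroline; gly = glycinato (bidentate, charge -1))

+2

No counter-ion: the bracketed complex is neutral.
Ligand charges: 1×NO3 = -1; 1×phen neutral; 1×NH3 neutral; 1×gly = -1; sum -2.
Co + (-2) = 0 ⇒ Co is +2.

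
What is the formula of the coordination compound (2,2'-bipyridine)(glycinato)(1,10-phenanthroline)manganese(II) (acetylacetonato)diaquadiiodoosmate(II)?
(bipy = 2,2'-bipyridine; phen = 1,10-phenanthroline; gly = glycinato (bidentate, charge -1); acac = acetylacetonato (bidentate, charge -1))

[Mn(bipy)(gly)(phen)][Os(acac)(H2O)2I2]

Cation [Mn…]: ligand charges -1, Mn(II) ⇒ ion charge 1+.
Anion [Os…]: ligand charges -3, Os(II) ⇒ ion charge 1−.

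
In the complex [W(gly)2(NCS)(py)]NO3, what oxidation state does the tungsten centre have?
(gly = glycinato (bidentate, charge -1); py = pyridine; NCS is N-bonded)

1 nitrate outside the brackets (-1 each) → the complex ion is 1+.
Ligand charges: 2×gly = -2; 1×py neutral; 1×NCS = -1; sum -3.
W + (-3) = 1+ ⇒ W is +4.

+4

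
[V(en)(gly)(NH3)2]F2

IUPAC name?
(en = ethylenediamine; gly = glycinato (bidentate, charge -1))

The 2 fluoride counter-ions carry a total charge of -2, so each complex ion is 2+.
Ligand charges: 1×ethylenediamine (neutral), 1×glycinato (-1 each), 2×ammine (neutral); total -1. So V + (-1) = 2+, giving V = +3.
Ligands are named alphabetically: ammine before ethylenediamine before glycinato.

diammine(ethylenediamine)(glycinato)vanadium(III) fluoride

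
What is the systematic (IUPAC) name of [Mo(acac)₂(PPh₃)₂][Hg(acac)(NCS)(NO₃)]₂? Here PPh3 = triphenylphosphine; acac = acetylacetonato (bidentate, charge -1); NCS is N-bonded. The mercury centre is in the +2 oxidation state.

Both ions are complex: the cation is named first with the plain metal name, the anion second with the -ate form; each ion's ligands are alphabetised independently.
Hg is given as +2; the anion's ligand charges sum to -3, so the complex anion is 1−.
With 2 anions per cation, the cation must be 2×1 = 2+.
Cation: ligand charges sum to -2; for the ion to be 2+, Mo = +4.

bis(acetylacetonato)bis(triphenylphosphine)molybdenum(IV) (acetylacetonato)isothiocyanatonitratomercurate(II)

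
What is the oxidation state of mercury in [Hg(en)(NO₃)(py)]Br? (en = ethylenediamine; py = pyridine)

1 bromide outside the brackets (-1 each) → the complex ion is 1+.
Ligand charges: 1×NO3 = -1; 1×en neutral; 1×py neutral; sum -1.
Hg + (-1) = 1+ ⇒ Hg is +2.

+2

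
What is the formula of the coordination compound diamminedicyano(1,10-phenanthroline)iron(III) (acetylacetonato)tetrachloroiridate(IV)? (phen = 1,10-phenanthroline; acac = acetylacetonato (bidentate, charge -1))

Cation [Fe…]: ligand charges -2, Fe(III) ⇒ ion charge 1+.
Anion [Ir…]: ligand charges -5, Ir(IV) ⇒ ion charge 1−.

[Fe(CN)2(NH3)2(phen)][Ir(acac)Cl4]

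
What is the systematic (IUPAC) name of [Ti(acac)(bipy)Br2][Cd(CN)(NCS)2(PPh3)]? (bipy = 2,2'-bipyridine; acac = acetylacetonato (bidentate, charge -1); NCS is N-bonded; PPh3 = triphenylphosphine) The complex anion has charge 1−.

(acetylacetonato)(2,2'-bipyridine)dibromotitanium(IV) cyanodiisothiocyanato(triphenylphosphine)cadmate(II)

Both ions are complex: the cation is named first with the plain metal name, the anion second with the -ate form; each ion's ligands are alphabetised independently.
The complex anion is given as 1−; its ligand charges sum to -3, so Cd = +2.
A 1:1 salt means the cation carries the equal and opposite charge, 1+.
Cation: ligand charges sum to -3; for the ion to be 1+, Ti = +4.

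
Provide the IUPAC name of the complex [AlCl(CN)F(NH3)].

amminechlorocyanofluoroaluminium(III)

There is no counter-ion, so the complex is neutral overall.
Ligand charges: 1×fluoro (-1 each), 1×ammine (neutral), 1×cyano (-1 each), 1×chloro (-1 each); total -3. So Al + (-3) = 0, giving Al = +3.
Ligands are named alphabetically: ammine before chloro before cyano before fluoro.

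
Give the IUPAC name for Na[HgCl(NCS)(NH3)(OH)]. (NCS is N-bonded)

sodium amminechlorohydroxoisothiocyanatomercurate(II)

The 1 sodium counter-ion carries a total charge of +1, so each complex ion is 1−.
Ligand charges: 1×isothiocyanato (-1 each), 1×chloro (-1 each), 1×ammine (neutral), 1×hydroxo (-1 each); total -3. So Hg + (-3) = 1−, giving Hg = +2.
Ligands are named alphabetically: ammine before chloro before hydroxo before isothiocyanato.
The complex ion is anionic, so mercury takes the -ate form mercurate(II).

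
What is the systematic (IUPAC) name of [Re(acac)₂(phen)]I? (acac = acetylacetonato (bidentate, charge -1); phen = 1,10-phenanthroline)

bis(acetylacetonato)(1,10-phenanthroline)rhenium(III) iodide

The 1 iodide counter-ion carries a total charge of -1, so each complex ion is 1+.
Ligand charges: 2×acetylacetonato (-1 each), 1×1,10-phenanthroline (neutral); total -2. So Re + (-2) = 1+, giving Re = +3.
Ligands are named alphabetically: acetylacetonato before phenanthroline.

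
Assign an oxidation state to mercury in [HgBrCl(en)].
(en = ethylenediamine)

No counter-ion: the bracketed complex is neutral.
Ligand charges: 1×Cl = -1; 1×en neutral; 1×Br = -1; sum -2.
Hg + (-2) = 0 ⇒ Hg is +2.

+2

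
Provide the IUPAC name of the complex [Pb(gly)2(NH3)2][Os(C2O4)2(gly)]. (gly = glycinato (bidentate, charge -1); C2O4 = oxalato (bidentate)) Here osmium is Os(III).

diamminebis(glycinato)lead(IV) (glycinato)dioxalatoosmate(III)

Both ions are complex: the cation is named first with the plain metal name, the anion second with the -ate form; each ion's ligands are alphabetised independently.
Os is given as +3; the anion's ligand charges sum to -5, so the complex anion is 2−.
A 1:1 salt means the cation carries the equal and opposite charge, 2+.
Cation: ligand charges sum to -2; for the ion to be 2+, Pb = +4.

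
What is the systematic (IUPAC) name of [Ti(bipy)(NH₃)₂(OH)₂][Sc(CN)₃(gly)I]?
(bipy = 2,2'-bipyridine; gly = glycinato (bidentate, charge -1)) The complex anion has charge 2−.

Both ions are complex: the cation is named first with the plain metal name, the anion second with the -ate form; each ion's ligands are alphabetised independently.
The complex anion is given as 2−; its ligand charges sum to -5, so Sc = +3.
A 1:1 salt means the cation carries the equal and opposite charge, 2+.
Cation: ligand charges sum to -2; for the ion to be 2+, Ti = +4.

diammine(2,2'-bipyridine)dihydroxotitanium(IV) tricyano(glycinato)iodoscandate(III)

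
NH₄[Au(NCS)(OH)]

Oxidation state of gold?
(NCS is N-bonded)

+1

1 ammonium outside the brackets (+1 each) → the complex ion is 1−.
Ligand charges: 1×OH = -1; 1×NCS = -1; sum -2.
Au + (-2) = 1− ⇒ Au is +1.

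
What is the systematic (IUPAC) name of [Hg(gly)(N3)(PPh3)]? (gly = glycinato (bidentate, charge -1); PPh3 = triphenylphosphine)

azido(glycinato)(triphenylphosphine)mercury(II)

There is no counter-ion, so the complex is neutral overall.
Ligand charges: 1×glycinato (-1 each), 1×triphenylphosphine (neutral), 1×azido (-1 each); total -2. So Hg + (-2) = 0, giving Hg = +2.
Ligands are named alphabetically: azido before glycinato before triphenylphosphine.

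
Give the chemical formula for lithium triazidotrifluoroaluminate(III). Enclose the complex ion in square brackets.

Ligands: 3 fluoro (F, -1), 3 azido (N3, -1). Ligand charge sum = -6.
With Al in oxidation state +3, the complex ion is [Al...]^3−.
Charge balance with lithium (+1) requires 1 complex ion per 3 lithium.

Li3[AlF3(N3)3]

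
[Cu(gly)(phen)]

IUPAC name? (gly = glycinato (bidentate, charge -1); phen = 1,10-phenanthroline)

(glycinato)(1,10-phenanthroline)copper(I)

There is no counter-ion, so the complex is neutral overall.
Ligand charges: 1×glycinato (-1 each), 1×1,10-phenanthroline (neutral); total -1. So Cu + (-1) = 0, giving Cu = +1.
Ligands are named alphabetically: glycinato before phenanthroline.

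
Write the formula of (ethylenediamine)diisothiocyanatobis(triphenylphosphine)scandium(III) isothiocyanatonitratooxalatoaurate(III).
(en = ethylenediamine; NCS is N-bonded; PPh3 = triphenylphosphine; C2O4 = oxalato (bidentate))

Cation [Sc…]: ligand charges -2, Sc(III) ⇒ ion charge 1+.
Anion [Au…]: ligand charges -4, Au(III) ⇒ ion charge 1−.
One 1+ cation balances one 1− anion.

[Sc(en)(NCS)2(PPh3)2][Au(C2O4)(NCS)(NO3)]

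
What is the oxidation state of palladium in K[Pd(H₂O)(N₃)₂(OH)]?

1 potassium outside the brackets (+1 each) → the complex ion is 1−.
Ligand charges: 2×N3 = -2; 1×OH = -1; 1×H2O neutral; sum -3.
Pd + (-3) = 1− ⇒ Pd is +2.

+2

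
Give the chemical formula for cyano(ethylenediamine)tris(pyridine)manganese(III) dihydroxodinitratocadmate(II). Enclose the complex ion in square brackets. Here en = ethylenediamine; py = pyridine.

[Mn(CN)(en)(py)3][Cd(NO3)2(OH)2]

Cation [Mn…]: ligand charges -1, Mn(III) ⇒ ion charge 2+.
Anion [Cd…]: ligand charges -4, Cd(II) ⇒ ion charge 2−.
One 2+ cation balances one 2− anion.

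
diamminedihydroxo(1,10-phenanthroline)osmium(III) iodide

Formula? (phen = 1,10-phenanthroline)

Ligands: 2 hydroxo (OH, -1), 2 ammine (NH3, neutral), 1 1,10-phenanthroline (phen, neutral). Ligand charge sum = -2.
With Os in oxidation state +3, the complex ion is [Os...]^1+.
Charge balance with iodide (-1) requires 1 complex ion per 1 iodide.

[Os(NH3)2(OH)2(phen)]I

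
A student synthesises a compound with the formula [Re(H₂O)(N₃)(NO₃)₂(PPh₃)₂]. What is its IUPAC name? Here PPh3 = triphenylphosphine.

There is no counter-ion, so the complex is neutral overall.
Ligand charges: 1×azido (-1 each), 1×aqua (neutral), 2×nitrato (-1 each), 2×triphenylphosphine (neutral); total -3. So Re + (-3) = 0, giving Re = +3.
Ligands are named alphabetically: aqua before azido before nitrato before triphenylphosphine.

aquaazidodinitratobis(triphenylphosphine)rhenium(III)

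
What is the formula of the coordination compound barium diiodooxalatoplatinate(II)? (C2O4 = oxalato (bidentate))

Ligands: 2 iodo (I, -1), 1 oxalato (C2O4, -2). Ligand charge sum = -4.
Charge balance with barium (+2) requires 1 complex ion per 1 barium.

Ba[Pt(C2O4)I2]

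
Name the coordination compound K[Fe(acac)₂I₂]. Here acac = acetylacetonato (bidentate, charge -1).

potassium bis(acetylacetonato)diiodoferrate(III)

The 1 potassium counter-ion carries a total charge of +1, so each complex ion is 1−.
Ligand charges: 2×acetylacetonato (-1 each), 2×iodo (-1 each); total -4. So Fe + (-4) = 1−, giving Fe = +3.
The complex ion is anionic, so iron takes the -ate form ferrate(III).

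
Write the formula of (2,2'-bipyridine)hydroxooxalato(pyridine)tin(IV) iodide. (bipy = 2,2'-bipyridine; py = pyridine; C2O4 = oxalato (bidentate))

Ligands: 1 2,2'-bipyridine (bipy, neutral), 1 pyridine (py, neutral), 1 oxalato (C2O4, -2), 1 hydroxo (OH, -1). Ligand charge sum = -3.
With Sn in oxidation state +4, the complex ion is [Sn...]^1+.
Charge balance with iodide (-1) requires 1 complex ion per 1 iodide.

[Sn(bipy)(C2O4)(OH)(py)]I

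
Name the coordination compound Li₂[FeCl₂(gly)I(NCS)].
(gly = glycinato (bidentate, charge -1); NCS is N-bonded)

The 2 lithium counter-ions carry a total charge of +2, so each complex ion is 2−.
Ligand charges: 1×glycinato (-1 each), 1×isothiocyanato (-1 each), 2×chloro (-1 each), 1×iodo (-1 each); total -5. So Fe + (-5) = 2−, giving Fe = +3.
Ligands are named alphabetically: chloro before glycinato before iodo before isothiocyanato.
The complex ion is anionic, so iron takes the -ate form ferrate(III).

lithium dichloro(glycinato)iodoisothiocyanatoferrate(III)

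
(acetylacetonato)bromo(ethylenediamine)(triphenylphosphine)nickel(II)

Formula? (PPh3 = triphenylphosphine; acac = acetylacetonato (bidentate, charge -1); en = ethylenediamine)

[Ni(acac)Br(en)(PPh3)]

Ligands: 1 triphenylphosphine (PPh3, neutral), 1 acetylacetonato (acac, -1), 1 ethylenediamine (en, neutral), 1 bromo (Br, -1). Ligand charge sum = -2.
With Ni in oxidation state +2, the complex ion is [Ni...].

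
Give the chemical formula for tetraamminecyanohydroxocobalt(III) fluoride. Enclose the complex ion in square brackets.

Ligands: 1 cyano (CN, -1), 1 hydroxo (OH, -1), 4 ammine (NH3, neutral). Ligand charge sum = -2.
Charge balance with fluoride (-1) requires 1 complex ion per 1 fluoride.

[Co(CN)(NH3)4(OH)]F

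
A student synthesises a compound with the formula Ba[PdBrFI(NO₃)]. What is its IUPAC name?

The 1 barium counter-ion carries a total charge of +2, so each complex ion is 2−.
Ligand charges: 1×nitrato (-1 each), 1×fluoro (-1 each), 1×iodo (-1 each), 1×bromo (-1 each); total -4. So Pd + (-4) = 2−, giving Pd = +2.
Ligands are named alphabetically: bromo before fluoro before iodo before nitrato.
The complex ion is anionic, so palladium takes the -ate form palladate(II).

barium bromofluoroiodonitratopalladate(II)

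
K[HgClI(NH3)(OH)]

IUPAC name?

The 1 potassium counter-ion carries a total charge of +1, so each complex ion is 1−.
Ligand charges: 1×hydroxo (-1 each), 1×ammine (neutral), 1×iodo (-1 each), 1×chloro (-1 each); total -3. So Hg + (-3) = 1−, giving Hg = +2.
Ligands are named alphabetically: ammine before chloro before hydroxo before iodo.
The complex ion is anionic, so mercury takes the -ate form mercurate(II).

potassium amminechlorohydroxoiodomercurate(II)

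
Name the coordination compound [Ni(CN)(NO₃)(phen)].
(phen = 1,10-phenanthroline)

There is no counter-ion, so the complex is neutral overall.
Ligand charges: 1×cyano (-1 each), 1×1,10-phenanthroline (neutral), 1×nitrato (-1 each); total -2. So Ni + (-2) = 0, giving Ni = +2.
Ligands are named alphabetically: cyano before nitrato before phenanthroline.

cyanonitrato(1,10-phenanthroline)nickel(II)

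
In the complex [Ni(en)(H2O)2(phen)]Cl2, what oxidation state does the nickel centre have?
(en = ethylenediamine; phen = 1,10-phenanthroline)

2 chloride outside the brackets (-1 each) → the complex ion is 2+.
Ligand charges: 1×en neutral; 1×phen neutral; 2×H2O neutral; sum 0.
Ni + (0) = 2+ ⇒ Ni is +2.

+2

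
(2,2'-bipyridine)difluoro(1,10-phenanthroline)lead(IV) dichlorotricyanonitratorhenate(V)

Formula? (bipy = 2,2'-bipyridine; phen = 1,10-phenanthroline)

Cation [Pb…]: ligand charges -2, Pb(IV) ⇒ ion charge 2+.
Anion [Re…]: ligand charges -6, Re(V) ⇒ ion charge 1−.
One 2+ cation requires 2 of the 1− anion.

[Pb(bipy)F2(phen)][ReCl2(CN)3(NO3)]2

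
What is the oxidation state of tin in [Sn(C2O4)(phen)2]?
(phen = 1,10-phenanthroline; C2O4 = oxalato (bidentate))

+2

No counter-ion: the bracketed complex is neutral.
Ligand charges: 2×phen neutral; 1×C2O4 = -2; sum -2.
Sn + (-2) = 0 ⇒ Sn is +2.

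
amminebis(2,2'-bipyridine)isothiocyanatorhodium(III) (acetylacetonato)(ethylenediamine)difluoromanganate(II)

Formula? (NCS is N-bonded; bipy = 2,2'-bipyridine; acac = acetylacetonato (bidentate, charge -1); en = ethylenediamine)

[Rh(bipy)2(NCS)(NH3)][Mn(acac)(en)F2]2

Cation [Rh…]: ligand charges -1, Rh(III) ⇒ ion charge 2+.
Anion [Mn…]: ligand charges -3, Mn(II) ⇒ ion charge 1−.
One 2+ cation requires 2 of the 1− anion.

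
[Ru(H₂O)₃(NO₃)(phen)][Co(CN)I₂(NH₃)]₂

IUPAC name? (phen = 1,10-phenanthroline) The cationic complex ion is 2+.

The complex cation is given as 2+; its ligand charges sum to -1, so Ru = +3.
With 2 anions per cation, each anion must be 2/2 = 1−.
Anion: ligand charges sum to -3; for the ion to be 1−, Co = +2.

triaquanitrato(1,10-phenanthroline)ruthenium(III) amminecyanodiiodocobaltate(II)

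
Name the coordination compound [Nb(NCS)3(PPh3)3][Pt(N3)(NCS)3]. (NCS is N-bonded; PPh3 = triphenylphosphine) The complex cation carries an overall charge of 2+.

Both ions are complex: the cation is named first with the plain metal name, the anion second with the -ate form; each ion's ligands are alphabetised independently.
The complex cation is given as 2+; its ligand charges sum to -3, so Nb = +5.
A 1:1 salt means the anion carries the equal and opposite charge, 2−.
Anion: ligand charges sum to -4; for the ion to be 2−, Pt = +2.

triisothiocyanatotris(triphenylphosphine)niobium(V) azidotriisothiocyanatoplatinate(II)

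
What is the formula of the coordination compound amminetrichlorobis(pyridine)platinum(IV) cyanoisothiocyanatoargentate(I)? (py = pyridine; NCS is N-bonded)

[PtCl3(NH3)(py)2][Ag(CN)(NCS)]

Cation [Pt…]: ligand charges -3, Pt(IV) ⇒ ion charge 1+.
Anion [Ag…]: ligand charges -2, Ag(I) ⇒ ion charge 1−.
One 1+ cation balances one 1− anion.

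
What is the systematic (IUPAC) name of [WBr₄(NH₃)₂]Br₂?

The 2 bromide counter-ions carry a total charge of -2, so each complex ion is 2+.
Ligand charges: 2×ammine (neutral), 4×bromo (-1 each); total -4. So W + (-4) = 2+, giving W = +6.
Ligands are named alphabetically: ammine before bromo.

diamminetetrabromotungsten(VI) bromide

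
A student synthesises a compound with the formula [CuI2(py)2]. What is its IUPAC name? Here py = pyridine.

diiodobis(pyridine)copper(II)

There is no counter-ion, so the complex is neutral overall.
Ligand charges: 2×pyridine (neutral), 2×iodo (-1 each); total -2. So Cu + (-2) = 0, giving Cu = +2.
Ligands are named alphabetically: iodo before pyridine.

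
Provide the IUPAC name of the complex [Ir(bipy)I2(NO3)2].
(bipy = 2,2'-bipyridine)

(2,2'-bipyridine)diiododinitratoiridium(IV)

There is no counter-ion, so the complex is neutral overall.
Ligand charges: 2×nitrato (-1 each), 2×iodo (-1 each), 1×2,2'-bipyridine (neutral); total -4. So Ir + (-4) = 0, giving Ir = +4.
Ligands are named alphabetically: bipyridine before iodo before nitrato.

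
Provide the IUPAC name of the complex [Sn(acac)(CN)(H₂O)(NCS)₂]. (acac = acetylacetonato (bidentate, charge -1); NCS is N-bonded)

There is no counter-ion, so the complex is neutral overall.
Ligand charges: 1×acetylacetonato (-1 each), 1×aqua (neutral), 2×isothiocyanato (-1 each), 1×cyano (-1 each); total -4. So Sn + (-4) = 0, giving Sn = +4.
Ligands are named alphabetically: acetylacetonato before aqua before cyano before isothiocyanato.

(acetylacetonato)aquacyanodiisothiocyanatotin(IV)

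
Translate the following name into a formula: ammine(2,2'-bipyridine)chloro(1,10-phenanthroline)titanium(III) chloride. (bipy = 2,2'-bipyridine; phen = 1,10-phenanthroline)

[Ti(bipy)Cl(NH3)(phen)]Cl2

Ligands: 1 2,2'-bipyridine (bipy, neutral), 1 1,10-phenanthroline (phen, neutral), 1 chloro (Cl, -1), 1 ammine (NH3, neutral). Ligand charge sum = -1.
With Ti in oxidation state +3, the complex ion is [Ti...]^2+.
Charge balance with chloride (-1) requires 1 complex ion per 2 chloride.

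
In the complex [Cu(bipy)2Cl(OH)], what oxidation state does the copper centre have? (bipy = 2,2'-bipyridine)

No counter-ion: the bracketed complex is neutral.
Ligand charges: 1×Cl = -1; 1×OH = -1; 2×bipy neutral; sum -2.
Cu + (-2) = 0 ⇒ Cu is +2.

+2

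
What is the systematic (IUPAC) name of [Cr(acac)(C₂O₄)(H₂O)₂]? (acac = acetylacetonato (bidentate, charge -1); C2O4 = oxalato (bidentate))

(acetylacetonato)diaquaoxalatochromium(III)

There is no counter-ion, so the complex is neutral overall.
Ligand charges: 1×acetylacetonato (-1 each), 1×oxalato (-2 each), 2×aqua (neutral); total -3. So Cr + (-3) = 0, giving Cr = +3.
Ligands are named alphabetically: acetylacetonato before aqua before oxalato.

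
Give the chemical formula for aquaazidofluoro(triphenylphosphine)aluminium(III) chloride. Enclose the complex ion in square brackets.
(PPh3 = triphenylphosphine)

Ligands: 1 aqua (H2O, neutral), 1 azido (N3, -1), 1 fluoro (F, -1), 1 triphenylphosphine (PPh3, neutral). Ligand charge sum = -2.
With Al in oxidation state +3, the complex ion is [Al...]^1+.
Charge balance with chloride (-1) requires 1 complex ion per 1 chloride.

[AlF(H2O)(N3)(PPh3)]Cl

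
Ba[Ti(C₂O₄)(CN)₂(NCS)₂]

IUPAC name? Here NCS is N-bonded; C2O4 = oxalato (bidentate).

barium dicyanodiisothiocyanatooxalatotitanate(IV)

The 1 barium counter-ion carries a total charge of +2, so each complex ion is 2−.
Ligand charges: 2×cyano (-1 each), 2×isothiocyanato (-1 each), 1×oxalato (-2 each); total -6. So Ti + (-6) = 2−, giving Ti = +4.
The complex ion is anionic, so titanium takes the -ate form titanate(IV).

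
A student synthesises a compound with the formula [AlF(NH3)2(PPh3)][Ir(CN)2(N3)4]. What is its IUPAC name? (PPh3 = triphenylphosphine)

diamminefluoro(triphenylphosphine)aluminium(III) tetraazidodicyanoiridate(IV)

Aluminium is always +3 in its complexes; the cation's ligand charges sum to -1, so the complex cation is 2+.
A 1:1 salt means the anion carries the equal and opposite charge, 2−.
Anion: ligand charges sum to -6; for the ion to be 2−, Ir = +4.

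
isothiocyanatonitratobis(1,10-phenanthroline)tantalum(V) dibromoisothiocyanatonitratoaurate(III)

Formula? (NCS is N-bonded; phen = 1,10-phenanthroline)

[Ta(NCS)(NO3)(phen)2][AuBr2(NCS)(NO3)]3

Cation [Ta…]: ligand charges -2, Ta(V) ⇒ ion charge 3+.
Anion [Au…]: ligand charges -4, Au(III) ⇒ ion charge 1−.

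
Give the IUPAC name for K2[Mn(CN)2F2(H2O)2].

potassium diaquadicyanodifluoromanganate(II)

The 2 potassium counter-ions carry a total charge of +2, so each complex ion is 2−.
Ligand charges: 2×cyano (-1 each), 2×aqua (neutral), 2×fluoro (-1 each); total -4. So Mn + (-4) = 2−, giving Mn = +2.
Ligands are named alphabetically: aqua before cyano before fluoro.
The complex ion is anionic, so manganese takes the -ate form manganate(II).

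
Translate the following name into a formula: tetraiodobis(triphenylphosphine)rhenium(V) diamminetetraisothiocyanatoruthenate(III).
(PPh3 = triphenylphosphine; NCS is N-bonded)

[ReI4(PPh3)2][Ru(NCS)4(NH3)2]

Cation [Re…]: ligand charges -4, Re(V) ⇒ ion charge 1+.
Anion [Ru…]: ligand charges -4, Ru(III) ⇒ ion charge 1−.
One 1+ cation balances one 1− anion.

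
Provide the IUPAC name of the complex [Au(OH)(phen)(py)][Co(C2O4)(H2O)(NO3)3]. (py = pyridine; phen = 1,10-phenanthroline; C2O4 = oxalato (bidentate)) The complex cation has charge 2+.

hydroxo(1,10-phenanthroline)(pyridine)gold(III) aquatrinitratooxalatocobaltate(III)

Both ions are complex: the cation is named first with the plain metal name, the anion second with the -ate form; each ion's ligands are alphabetised independently.
The complex cation is given as 2+; its ligand charges sum to -1, so Au = +3.
A 1:1 salt means the anion carries the equal and opposite charge, 2−.
Anion: ligand charges sum to -5; for the ion to be 2−, Co = +3.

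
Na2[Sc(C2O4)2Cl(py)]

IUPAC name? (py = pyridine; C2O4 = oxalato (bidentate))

sodium chlorodioxalato(pyridine)scandate(III)

The 2 sodium counter-ions carry a total charge of +2, so each complex ion is 2−.
Ligand charges: 1×chloro (-1 each), 1×pyridine (neutral), 2×oxalato (-2 each); total -5. So Sc + (-5) = 2−, giving Sc = +3.
Ligands are named alphabetically: chloro before oxalato before pyridine.
The complex ion is anionic, so scandium takes the -ate form scandate(III).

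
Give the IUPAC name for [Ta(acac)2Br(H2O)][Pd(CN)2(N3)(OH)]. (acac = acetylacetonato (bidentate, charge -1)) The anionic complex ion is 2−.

bis(acetylacetonato)aquabromotantalum(V) azidodicyanohydroxopalladate(II)

Both ions are complex: the cation is named first with the plain metal name, the anion second with the -ate form; each ion's ligands are alphabetised independently.
The complex anion is given as 2−; its ligand charges sum to -4, so Pd = +2.
A 1:1 salt means the cation carries the equal and opposite charge, 2+.
Cation: ligand charges sum to -3; for the ion to be 2+, Ta = +5.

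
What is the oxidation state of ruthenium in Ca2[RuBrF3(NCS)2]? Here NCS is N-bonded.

2 calcium outside the brackets (+2 each) → the complex ion is 4−.
Ligand charges: 1×Br = -1; 3×F = -3; 2×NCS = -2; sum -6.
Ru + (-6) = 4− ⇒ Ru is +2.

+2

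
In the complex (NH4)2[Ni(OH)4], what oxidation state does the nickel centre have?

+2

2 ammonium outside the brackets (+1 each) → the complex ion is 2−.
Ligand charges: 4×OH = -4; sum -4.
Ni + (-4) = 2− ⇒ Ni is +2.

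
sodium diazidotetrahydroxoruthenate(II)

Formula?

Ligands: 2 azido (N3, -1), 4 hydroxo (OH, -1). Ligand charge sum = -6.
With Ru in oxidation state +2, the complex ion is [Ru...]^4−.
Charge balance with sodium (+1) requires 1 complex ion per 4 sodium.

Na4[Ru(N3)2(OH)4]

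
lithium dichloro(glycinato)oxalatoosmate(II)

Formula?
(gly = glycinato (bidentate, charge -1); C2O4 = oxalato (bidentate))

Li3[Os(C2O4)Cl2(gly)]

Ligands: 1 glycinato (gly, -1), 2 chloro (Cl, -1), 1 oxalato (C2O4, -2). Ligand charge sum = -5.
Charge balance with lithium (+1) requires 1 complex ion per 3 lithium.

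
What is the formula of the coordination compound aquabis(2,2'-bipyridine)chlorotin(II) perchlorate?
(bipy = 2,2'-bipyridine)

Ligands: 1 chloro (Cl, -1), 2 2,2'-bipyridine (bipy, neutral), 1 aqua (H2O, neutral). Ligand charge sum = -1.
With Sn in oxidation state +2, the complex ion is [Sn...]^1+.
Charge balance with perchlorate (-1) requires 1 complex ion per 1 perchlorate.

[Sn(bipy)2Cl(H2O)]ClO4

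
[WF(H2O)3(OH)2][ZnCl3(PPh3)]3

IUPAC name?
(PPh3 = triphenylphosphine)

triaquafluorodihydroxotungsten(VI) trichloro(triphenylphosphine)zincate(II)

Both ions are complex: the cation is named first with the plain metal name, the anion second with the -ate form; each ion's ligands are alphabetised independently.
Zinc is always +2 in its complexes; the anion's ligand charges sum to -3, so the complex anion is 1−.
With 3 anions per cation, the cation must be 3×1 = 3+.
Cation: ligand charges sum to -3; for the ion to be 3+, W = +6.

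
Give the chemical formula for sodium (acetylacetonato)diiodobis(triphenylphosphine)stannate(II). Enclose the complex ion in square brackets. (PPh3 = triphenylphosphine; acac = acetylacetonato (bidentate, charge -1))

Ligands: 2 triphenylphosphine (PPh3, neutral), 1 acetylacetonato (acac, -1), 2 iodo (I, -1). Ligand charge sum = -3.
With Sn in oxidation state +2, the complex ion is [Sn...]^1−.
Charge balance with sodium (+1) requires 1 complex ion per 1 sodium.

Na[Sn(acac)I2(PPh3)2]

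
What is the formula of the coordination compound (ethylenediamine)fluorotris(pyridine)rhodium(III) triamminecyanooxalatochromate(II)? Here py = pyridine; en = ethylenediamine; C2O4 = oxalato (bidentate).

Cation [Rh…]: ligand charges -1, Rh(III) ⇒ ion charge 2+.
Anion [Cr…]: ligand charges -3, Cr(II) ⇒ ion charge 1−.

[Rh(en)F(py)3][Cr(C2O4)(CN)(NH3)3]2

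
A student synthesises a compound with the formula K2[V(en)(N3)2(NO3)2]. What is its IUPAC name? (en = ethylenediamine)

potassium diazido(ethylenediamine)dinitratovanadate(II)

The 2 potassium counter-ions carry a total charge of +2, so each complex ion is 2−.
Ligand charges: 2×azido (-1 each), 2×nitrato (-1 each), 1×ethylenediamine (neutral); total -4. So V + (-4) = 2−, giving V = +2.
The complex ion is anionic, so vanadium takes the -ate form vanadate(II).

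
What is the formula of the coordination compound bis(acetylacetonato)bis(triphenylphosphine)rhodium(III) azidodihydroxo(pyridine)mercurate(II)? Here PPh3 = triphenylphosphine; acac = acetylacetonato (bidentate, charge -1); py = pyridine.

Cation [Rh…]: ligand charges -2, Rh(III) ⇒ ion charge 1+.
Anion [Hg…]: ligand charges -3, Hg(II) ⇒ ion charge 1−.

[Rh(acac)2(PPh3)2][Hg(N3)(OH)2(py)]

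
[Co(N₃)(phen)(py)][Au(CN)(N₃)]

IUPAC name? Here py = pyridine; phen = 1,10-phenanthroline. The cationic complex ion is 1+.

azido(1,10-phenanthroline)(pyridine)cobalt(II) azidocyanoaurate(I)

Both ions are complex: the cation is named first with the plain metal name, the anion second with the -ate form; each ion's ligands are alphabetised independently.
The complex cation is given as 1+; its ligand charges sum to -1, so Co = +2.
A 1:1 salt means the anion carries the equal and opposite charge, 1−.
Anion: ligand charges sum to -2; for the ion to be 1−, Au = +1.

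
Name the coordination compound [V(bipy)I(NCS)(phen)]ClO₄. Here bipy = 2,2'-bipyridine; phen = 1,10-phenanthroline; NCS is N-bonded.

(2,2'-bipyridine)iodoisothiocyanato(1,10-phenanthroline)vanadium(III) perchlorate

The 1 perchlorate counter-ion carries a total charge of -1, so each complex ion is 1+.
Ligand charges: 1×iodo (-1 each), 1×2,2'-bipyridine (neutral), 1×1,10-phenanthroline (neutral), 1×isothiocyanato (-1 each); total -2. So V + (-2) = 1+, giving V = +3.
Ligands are named alphabetically: bipyridine before iodo before isothiocyanato before phenanthroline.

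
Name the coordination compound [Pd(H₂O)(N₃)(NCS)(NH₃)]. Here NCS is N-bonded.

There is no counter-ion, so the complex is neutral overall.
Ligand charges: 1×azido (-1 each), 1×aqua (neutral), 1×isothiocyanato (-1 each), 1×ammine (neutral); total -2. So Pd + (-2) = 0, giving Pd = +2.
Ligands are named alphabetically: ammine before aqua before azido before isothiocyanato.

ammineaquaazidoisothiocyanatopalladium(II)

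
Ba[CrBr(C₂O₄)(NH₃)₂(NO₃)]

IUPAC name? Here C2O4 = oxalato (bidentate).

The 1 barium counter-ion carries a total charge of +2, so each complex ion is 2−.
Ligand charges: 1×nitrato (-1 each), 1×bromo (-1 each), 1×oxalato (-2 each), 2×ammine (neutral); total -4. So Cr + (-4) = 2−, giving Cr = +2.
The complex ion is anionic, so chromium takes the -ate form chromate(II).

barium diamminebromonitratooxalatochromate(II)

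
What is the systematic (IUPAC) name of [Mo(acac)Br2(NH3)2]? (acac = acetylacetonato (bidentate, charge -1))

(acetylacetonato)diamminedibromomolybdenum(III)

There is no counter-ion, so the complex is neutral overall.
Ligand charges: 2×ammine (neutral), 1×acetylacetonato (-1 each), 2×bromo (-1 each); total -3. So Mo + (-3) = 0, giving Mo = +3.
Ligands are named alphabetically: acetylacetonato before ammine before bromo.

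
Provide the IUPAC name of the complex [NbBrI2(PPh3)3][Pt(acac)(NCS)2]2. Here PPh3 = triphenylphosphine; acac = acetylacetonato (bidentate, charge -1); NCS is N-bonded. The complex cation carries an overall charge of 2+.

Both ions are complex: the cation is named first with the plain metal name, the anion second with the -ate form; each ion's ligands are alphabetised independently.
The complex cation is given as 2+; its ligand charges sum to -3, so Nb = +5.
With 2 anions per cation, each anion must be 2/2 = 1−.
Anion: ligand charges sum to -3; for the ion to be 1−, Pt = +2.

bromodiiodotris(triphenylphosphine)niobium(V) (acetylacetonato)diisothiocyanatoplatinate(II)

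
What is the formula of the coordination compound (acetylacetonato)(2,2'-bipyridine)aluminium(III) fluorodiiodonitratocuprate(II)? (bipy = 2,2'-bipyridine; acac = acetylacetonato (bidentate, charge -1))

[Al(acac)(bipy)][CuFI2(NO3)]

Cation [Al…]: ligand charges -1, Al(III) ⇒ ion charge 2+.
Anion [Cu…]: ligand charges -4, Cu(II) ⇒ ion charge 2−.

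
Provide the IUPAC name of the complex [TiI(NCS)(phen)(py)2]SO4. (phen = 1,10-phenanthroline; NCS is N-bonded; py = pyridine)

The 1 sulfate counter-ion carries a total charge of -2, so each complex ion is 2+.
Ligand charges: 1×1,10-phenanthroline (neutral), 1×isothiocyanato (-1 each), 2×pyridine (neutral), 1×iodo (-1 each); total -2. So Ti + (-2) = 2+, giving Ti = +4.
Ligands are named alphabetically: iodo before isothiocyanato before phenanthroline before pyridine.

iodoisothiocyanato(1,10-phenanthroline)bis(pyridine)titanium(IV) sulfate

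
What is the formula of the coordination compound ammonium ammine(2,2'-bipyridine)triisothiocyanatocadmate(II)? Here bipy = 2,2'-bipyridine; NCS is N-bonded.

NH4[Cd(bipy)(NCS)3(NH3)]

Ligands: 1 2,2'-bipyridine (bipy, neutral), 1 ammine (NH3, neutral), 3 isothiocyanato (NCS, -1). Ligand charge sum = -3.
With Cd in oxidation state +2, the complex ion is [Cd...]^1−.
Charge balance with ammonium (+1) requires 1 complex ion per 1 ammonium.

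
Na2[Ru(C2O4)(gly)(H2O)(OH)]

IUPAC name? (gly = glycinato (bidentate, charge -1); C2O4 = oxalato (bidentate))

sodium aqua(glycinato)hydroxooxalatoruthenate(II)

The 2 sodium counter-ions carry a total charge of +2, so each complex ion is 2−.
Ligand charges: 1×glycinato (-1 each), 1×aqua (neutral), 1×hydroxo (-1 each), 1×oxalato (-2 each); total -4. So Ru + (-4) = 2−, giving Ru = +2.
Ligands are named alphabetically: aqua before glycinato before hydroxo before oxalato.
The complex ion is anionic, so ruthenium takes the -ate form ruthenate(II).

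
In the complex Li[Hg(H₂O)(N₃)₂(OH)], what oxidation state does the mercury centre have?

1 lithium outside the brackets (+1 each) → the complex ion is 1−.
Ligand charges: 2×N3 = -2; 1×OH = -1; 1×H2O neutral; sum -3.
Hg + (-3) = 1− ⇒ Hg is +2.

+2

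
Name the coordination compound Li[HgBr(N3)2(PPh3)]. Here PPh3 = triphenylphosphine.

The 1 lithium counter-ion carries a total charge of +1, so each complex ion is 1−.
Ligand charges: 2×azido (-1 each), 1×triphenylphosphine (neutral), 1×bromo (-1 each); total -3. So Hg + (-3) = 1−, giving Hg = +2.
Ligands are named alphabetically: azido before bromo before triphenylphosphine.
The complex ion is anionic, so mercury takes the -ate form mercurate(II).

lithium diazidobromo(triphenylphosphine)mercurate(II)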